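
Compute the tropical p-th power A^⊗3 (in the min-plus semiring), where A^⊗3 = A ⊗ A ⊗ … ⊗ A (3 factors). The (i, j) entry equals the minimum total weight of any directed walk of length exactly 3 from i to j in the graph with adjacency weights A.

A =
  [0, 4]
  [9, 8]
A^⊗3 =
  [0, 4]
  [9, 13]

Each entry (A^⊗3)_ij equals the minimum over all length-3 walks i = v_0 → v_1 → … → v_3 = j of Σ_t A[v_t][v_{t+1}]. For example, for (i, j) = (0, 1) we minimise over 4 possible intermediate vertex sequences; the minimum is 4, attained along the walk 0 → 0 → 0 → 1.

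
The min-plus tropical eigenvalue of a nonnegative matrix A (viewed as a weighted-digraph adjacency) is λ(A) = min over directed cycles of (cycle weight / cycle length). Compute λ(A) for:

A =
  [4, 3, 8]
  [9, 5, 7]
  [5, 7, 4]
λ(A) = 4

Enumerate directed cycles and compute their means (weight / length). Sample:
  cycle 0 → 0: weight = 4, length = 1, mean = 4/1 ≈ 4.000
  cycle 1 → 1: weight = 5, length = 1, mean = 5/1 ≈ 5.000
  cycle 2 → 2: weight = 4, length = 1, mean = 4/1 ≈ 4.000
  cycle 0 → 1 → 0: weight = 12, length = 2, mean = 12/2 ≈ 6.000
  cycle 0 → 2 → 0: weight = 13, length = 2, mean = 13/2 ≈ 6.500
  cycle 1 → 0 → 1: weight = 12, length = 2, mean = 12/2 ≈ 6.000
Minimum mean = 4.000, attained e.g. along the cycle 0 → 0 with weight 4 and length 1. So λ(A) = 4/1 = 4.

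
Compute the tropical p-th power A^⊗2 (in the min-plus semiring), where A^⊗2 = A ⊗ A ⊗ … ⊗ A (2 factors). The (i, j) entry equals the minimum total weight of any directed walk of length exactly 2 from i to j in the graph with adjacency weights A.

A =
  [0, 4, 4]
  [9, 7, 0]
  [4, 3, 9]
A^⊗2 =
  [0, 4, 4]
  [4, 3, 7]
  [4, 8, 3]

Each entry (A^⊗2)_ij equals the minimum over all length-2 walks i = v_0 → v_1 → … → v_2 = j of Σ_t A[v_t][v_{t+1}]. For example, for (i, j) = (0, 2) we minimise over 3 possible intermediate vertex sequences; the minimum is 4, attained along the walk 0 → 0 → 2.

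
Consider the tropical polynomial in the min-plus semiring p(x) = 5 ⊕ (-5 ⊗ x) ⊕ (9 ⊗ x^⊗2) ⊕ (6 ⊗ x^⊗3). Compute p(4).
p(4) = -1

A tropical monomial a ⊗ x^⊗i evaluates to a + i · x. Evaluating each term at x = 4:
  Term 0 contributes 5 + 0 · 4 = 5
  Term 1 contributes -5 + 1 · 4 = -1
  Term 2 contributes 9 + 2 · 4 = 17
  Term 3 contributes 6 + 3 · 4 = 18
p(4) = ⊕ of these = min[5, -1, 17, 18] = -1.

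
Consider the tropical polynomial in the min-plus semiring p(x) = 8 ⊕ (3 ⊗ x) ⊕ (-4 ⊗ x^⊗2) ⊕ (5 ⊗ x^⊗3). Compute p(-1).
p(-1) = -6

A tropical monomial a ⊗ x^⊗i evaluates to a + i · x. Evaluating each term at x = -1:
  Term 0 contributes 8 + 0 · -1 = 8
  Term 1 contributes 3 + 1 · -1 = 2
  Term 2 contributes -4 + 2 · -1 = -6
  Term 3 contributes 5 + 3 · -1 = 2
p(-1) = ⊕ of these = min[8, 2, -6, 2] = -6.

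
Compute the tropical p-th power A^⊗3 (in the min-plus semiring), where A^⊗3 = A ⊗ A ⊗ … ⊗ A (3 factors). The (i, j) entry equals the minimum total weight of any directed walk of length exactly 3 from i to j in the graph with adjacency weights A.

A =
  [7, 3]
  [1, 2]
A^⊗3 =
  [6, 7]
  [5, 6]

Each entry (A^⊗3)_ij equals the minimum over all length-3 walks i = v_0 → v_1 → … → v_3 = j of Σ_t A[v_t][v_{t+1}]. For example, for (i, j) = (0, 1) we minimise over 4 possible intermediate vertex sequences; the minimum is 7, attained along the walk 0 → 1 → 0 → 1.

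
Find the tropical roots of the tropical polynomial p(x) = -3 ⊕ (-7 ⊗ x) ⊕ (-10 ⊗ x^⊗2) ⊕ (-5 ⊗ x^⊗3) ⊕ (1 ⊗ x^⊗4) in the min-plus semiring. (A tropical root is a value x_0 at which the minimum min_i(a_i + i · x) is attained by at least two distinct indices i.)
Roots: {-6, -5, 3, 4}

Each tropical root is a break point of the lower envelope of the lines y = a_i + i · x (there are 5 lines, with slopes 0, 1, ..., 4). Only the lines that attain the minimum somewhere contribute to roots; other lines are dominated. Here the surviving (envelope) indices are i = 4, i = 3, i = 2, i = 1, i = 0.
Intersections between consecutive envelope lines give the roots: for adjacent envelope indices i < j the intersection is x = (a_i − a_j) / (j − i). Reading off the sorted break points: {-6, -5, 3, 4}.
Verification: at each break x_0, at least two indices attain the minimum of min_i(a_i + i · x_0).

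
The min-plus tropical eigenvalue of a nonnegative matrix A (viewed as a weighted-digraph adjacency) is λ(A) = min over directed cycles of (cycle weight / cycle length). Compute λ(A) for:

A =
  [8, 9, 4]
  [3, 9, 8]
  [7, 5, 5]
λ(A) = 4

Enumerate directed cycles and compute their means (weight / length). Sample:
  cycle 0 → 0: weight = 8, length = 1, mean = 8/1 ≈ 8.000
  cycle 1 → 1: weight = 9, length = 1, mean = 9/1 ≈ 9.000
  cycle 2 → 2: weight = 5, length = 1, mean = 5/1 ≈ 5.000
  cycle 0 → 1 → 0: weight = 12, length = 2, mean = 12/2 ≈ 6.000
  cycle 0 → 2 → 0: weight = 11, length = 2, mean = 11/2 ≈ 5.500
  cycle 1 → 0 → 1: weight = 12, length = 2, mean = 12/2 ≈ 6.000
Minimum mean = 4.000, attained e.g. along the cycle 0 → 2 → 1 → 0 with weight 12 and length 3. So λ(A) = 12/3 = 4.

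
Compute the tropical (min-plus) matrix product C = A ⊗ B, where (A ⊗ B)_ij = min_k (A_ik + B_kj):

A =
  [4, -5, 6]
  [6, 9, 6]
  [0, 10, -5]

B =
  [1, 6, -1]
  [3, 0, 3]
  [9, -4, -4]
A ⊗ B =
  [-2, -5, -2]
  [7, 2, 2]
  [1, -9, -9]

Apply the min-plus product entry-by-entry:
  C[0][0] = min over k of (A[0][0] + B[0][0] = 4 + 1 = 5, A[0][1] + B[1][0] = -5 + 3 = -2, A[0][2] + B[2][0] = 6 + 9 = 15) = -2 (attained at k = 1)
  C[0][1] = min over k of (A[0][0] + B[0][1] = 4 + 6 = 10, A[0][1] + B[1][1] = -5 + 0 = -5, A[0][2] + B[2][1] = 6 + -4 = 2) = -5 (attained at k = 1)
  C[0][2] = min over k of (A[0][0] + B[0][2] = 4 + -1 = 3, A[0][1] + B[1][2] = -5 + 3 = -2, A[0][2] + B[2][2] = 6 + -4 = 2) = -2 (attained at k = 1)
  C[1][0] = min over k of (A[1][0] + B[0][0] = 6 + 1 = 7, A[1][1] + B[1][0] = 9 + 3 = 12, A[1][2] + B[2][0] = 6 + 9 = 15) = 7 (attained at k = 0)
  C[1][1] = min over k of (A[1][0] + B[0][1] = 6 + 6 = 12, A[1][1] + B[1][1] = 9 + 0 = 9, A[1][2] + B[2][1] = 6 + -4 = 2) = 2 (attained at k = 2)
  C[1][2] = min over k of (A[1][0] + B[0][2] = 6 + -1 = 5, A[1][1] + B[1][2] = 9 + 3 = 12, A[1][2] + B[2][2] = 6 + -4 = 2) = 2 (attained at k = 2)
  C[2][0] = min over k of (A[2][0] + B[0][0] = 0 + 1 = 1, A[2][1] + B[1][0] = 10 + 3 = 13, A[2][2] + B[2][0] = -5 + 9 = 4) = 1 (attained at k = 0)
  C[2][1] = min over k of (A[2][0] + B[0][1] = 0 + 6 = 6, A[2][1] + B[1][1] = 10 + 0 = 10, A[2][2] + B[2][1] = -5 + -4 = -9) = -9 (attained at k = 2)
  C[2][2] = min over k of (A[2][0] + B[0][2] = 0 + -1 = -1, A[2][1] + B[1][2] = 10 + 3 = 13, A[2][2] + B[2][2] = -5 + -4 = -9) = -9 (attained at k = 2)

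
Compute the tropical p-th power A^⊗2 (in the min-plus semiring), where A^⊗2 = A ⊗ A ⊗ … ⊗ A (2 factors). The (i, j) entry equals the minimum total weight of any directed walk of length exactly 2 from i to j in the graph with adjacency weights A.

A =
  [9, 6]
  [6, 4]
A^⊗2 =
  [12, 10]
  [10, 8]

Each entry (A^⊗2)_ij equals the minimum over all length-2 walks i = v_0 → v_1 → … → v_2 = j of Σ_t A[v_t][v_{t+1}]. For example, for (i, j) = (0, 1) we minimise over 2 possible intermediate vertex sequences; the minimum is 10, attained along the walk 0 → 1 → 1.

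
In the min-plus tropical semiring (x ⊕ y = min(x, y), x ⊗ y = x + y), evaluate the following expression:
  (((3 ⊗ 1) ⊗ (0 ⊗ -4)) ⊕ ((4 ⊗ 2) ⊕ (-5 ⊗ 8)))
(((3 ⊗ 1) ⊗ (0 ⊗ -4)) ⊕ ((4 ⊗ 2) ⊕ (-5 ⊗ 8))) = 0

Expand innermost to outermost. Recall ⊕ takes the minimum of its arguments and ⊗ takes their sum. Working out the expression (((3 ⊗ 1) ⊗ (0 ⊗ -4)) ⊕ ((4 ⊗ 2) ⊕ (-5 ⊗ 8))) gives 0.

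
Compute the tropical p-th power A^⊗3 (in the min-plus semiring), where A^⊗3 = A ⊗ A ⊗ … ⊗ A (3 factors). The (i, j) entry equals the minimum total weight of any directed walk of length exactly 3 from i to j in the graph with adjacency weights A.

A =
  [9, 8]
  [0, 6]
A^⊗3 =
  [14, 16]
  [8, 14]

Each entry (A^⊗3)_ij equals the minimum over all length-3 walks i = v_0 → v_1 → … → v_3 = j of Σ_t A[v_t][v_{t+1}]. For example, for (i, j) = (0, 1) we minimise over 4 possible intermediate vertex sequences; the minimum is 16, attained along the walk 0 → 1 → 0 → 1.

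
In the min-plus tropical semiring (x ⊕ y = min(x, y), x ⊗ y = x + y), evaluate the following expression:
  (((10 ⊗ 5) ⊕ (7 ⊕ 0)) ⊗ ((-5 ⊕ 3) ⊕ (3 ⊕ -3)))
(((10 ⊗ 5) ⊕ (7 ⊕ 0)) ⊗ ((-5 ⊕ 3) ⊕ (3 ⊕ -3))) = -5

Expand innermost to outermost. Recall ⊕ takes the minimum of its arguments and ⊗ takes their sum. Working out the expression (((10 ⊗ 5) ⊕ (7 ⊕ 0)) ⊗ ((-5 ⊕ 3) ⊕ (3 ⊕ -3))) gives -5.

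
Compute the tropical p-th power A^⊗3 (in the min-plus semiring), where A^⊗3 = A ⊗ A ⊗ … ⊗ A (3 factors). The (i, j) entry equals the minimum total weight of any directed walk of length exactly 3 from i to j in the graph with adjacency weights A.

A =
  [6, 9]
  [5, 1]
A^⊗3 =
  [15, 11]
  [7, 3]

Each entry (A^⊗3)_ij equals the minimum over all length-3 walks i = v_0 → v_1 → … → v_3 = j of Σ_t A[v_t][v_{t+1}]. For example, for (i, j) = (0, 1) we minimise over 4 possible intermediate vertex sequences; the minimum is 11, attained along the walk 0 → 1 → 1 → 1.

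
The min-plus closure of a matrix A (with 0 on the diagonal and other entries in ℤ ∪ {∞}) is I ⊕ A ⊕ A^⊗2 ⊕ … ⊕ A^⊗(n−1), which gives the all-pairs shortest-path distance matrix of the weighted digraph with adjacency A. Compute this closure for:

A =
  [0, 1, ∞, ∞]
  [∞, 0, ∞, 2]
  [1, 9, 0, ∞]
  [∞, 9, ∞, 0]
Closure =
  [0, 1, ∞, 3]
  [∞, 0, ∞, 2]
  [1, 2, 0, 4]
  [∞, 9, ∞, 0]

This is the Floyd-Warshall all-pairs shortest-path computation. For each intermediate vertex k = 0, 1, …, 3, update dist[i][j] ← min(dist[i][j], dist[i][k] + dist[k][j]). The final matrix gives, for each (i, j), the minimum total weight of any directed path from i to j (possibly empty when i = j).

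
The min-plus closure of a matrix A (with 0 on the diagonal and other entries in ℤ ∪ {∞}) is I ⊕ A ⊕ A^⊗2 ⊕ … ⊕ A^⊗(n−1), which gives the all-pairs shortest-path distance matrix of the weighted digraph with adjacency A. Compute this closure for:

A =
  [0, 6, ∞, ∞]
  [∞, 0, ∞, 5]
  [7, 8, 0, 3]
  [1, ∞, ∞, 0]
Closure =
  [0, 6, ∞, 11]
  [6, 0, ∞, 5]
  [4, 8, 0, 3]
  [1, 7, ∞, 0]

This is the Floyd-Warshall all-pairs shortest-path computation. For each intermediate vertex k = 0, 1, …, 3, update dist[i][j] ← min(dist[i][j], dist[i][k] + dist[k][j]). The final matrix gives, for each (i, j), the minimum total weight of any directed path from i to j (possibly empty when i = j).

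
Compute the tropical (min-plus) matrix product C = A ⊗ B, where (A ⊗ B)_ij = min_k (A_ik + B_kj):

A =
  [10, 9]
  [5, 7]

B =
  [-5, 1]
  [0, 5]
A ⊗ B =
  [5, 11]
  [0, 6]

Apply the min-plus product entry-by-entry:
  C[0][0] = min over k of (A[0][0] + B[0][0] = 10 + -5 = 5, A[0][1] + B[1][0] = 9 + 0 = 9) = 5 (attained at k = 0)
  C[0][1] = min over k of (A[0][0] + B[0][1] = 10 + 1 = 11, A[0][1] + B[1][1] = 9 + 5 = 14) = 11 (attained at k = 0)
  C[1][0] = min over k of (A[1][0] + B[0][0] = 5 + -5 = 0, A[1][1] + B[1][0] = 7 + 0 = 7) = 0 (attained at k = 0)
  C[1][1] = min over k of (A[1][0] + B[0][1] = 5 + 1 = 6, A[1][1] + B[1][1] = 7 + 5 = 12) = 6 (attained at k = 0)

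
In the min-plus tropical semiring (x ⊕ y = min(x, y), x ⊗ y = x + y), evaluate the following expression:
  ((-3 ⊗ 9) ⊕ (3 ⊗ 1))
((-3 ⊗ 9) ⊕ (3 ⊗ 1)) = 4

Expand innermost to outermost. Recall ⊕ takes the minimum of its arguments and ⊗ takes their sum. Working out the expression ((-3 ⊗ 9) ⊕ (3 ⊗ 1)) gives 4.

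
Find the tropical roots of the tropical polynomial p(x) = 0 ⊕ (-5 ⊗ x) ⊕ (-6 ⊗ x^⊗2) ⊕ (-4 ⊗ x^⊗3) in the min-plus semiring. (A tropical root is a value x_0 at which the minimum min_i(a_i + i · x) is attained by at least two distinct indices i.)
Roots: {-2, 1, 5}

Each tropical root is a break point of the lower envelope of the lines y = a_i + i · x (there are 4 lines, with slopes 0, 1, ..., 3). Only the lines that attain the minimum somewhere contribute to roots; other lines are dominated. Here the surviving (envelope) indices are i = 3, i = 2, i = 1, i = 0.
Intersections between consecutive envelope lines give the roots: for adjacent envelope indices i < j the intersection is x = (a_i − a_j) / (j − i). Reading off the sorted break points: {-2, 1, 5}.
Verification: at each break x_0, at least two indices attain the minimum of min_i(a_i + i · x_0).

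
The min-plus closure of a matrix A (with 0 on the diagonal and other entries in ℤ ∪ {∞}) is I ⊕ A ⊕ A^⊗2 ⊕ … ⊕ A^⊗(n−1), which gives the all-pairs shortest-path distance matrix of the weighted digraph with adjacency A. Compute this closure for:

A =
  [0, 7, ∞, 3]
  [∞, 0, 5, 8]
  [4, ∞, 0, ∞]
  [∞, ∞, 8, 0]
Closure =
  [0, 7, 11, 3]
  [9, 0, 5, 8]
  [4, 11, 0, 7]
  [12, 19, 8, 0]

This is the Floyd-Warshall all-pairs shortest-path computation. For each intermediate vertex k = 0, 1, …, 3, update dist[i][j] ← min(dist[i][j], dist[i][k] + dist[k][j]). The final matrix gives, for each (i, j), the minimum total weight of any directed path from i to j (possibly empty when i = j).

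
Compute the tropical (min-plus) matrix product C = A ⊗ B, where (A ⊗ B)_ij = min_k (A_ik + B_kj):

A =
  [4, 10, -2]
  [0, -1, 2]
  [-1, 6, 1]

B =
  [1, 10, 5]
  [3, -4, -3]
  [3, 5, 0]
A ⊗ B =
  [1, 3, -2]
  [1, -5, -4]
  [0, 2, 1]

Apply the min-plus product entry-by-entry:
  C[0][0] = min over k of (A[0][0] + B[0][0] = 4 + 1 = 5, A[0][1] + B[1][0] = 10 + 3 = 13, A[0][2] + B[2][0] = -2 + 3 = 1) = 1 (attained at k = 2)
  C[0][1] = min over k of (A[0][0] + B[0][1] = 4 + 10 = 14, A[0][1] + B[1][1] = 10 + -4 = 6, A[0][2] + B[2][1] = -2 + 5 = 3) = 3 (attained at k = 2)
  C[0][2] = min over k of (A[0][0] + B[0][2] = 4 + 5 = 9, A[0][1] + B[1][2] = 10 + -3 = 7, A[0][2] + B[2][2] = -2 + 0 = -2) = -2 (attained at k = 2)
  C[1][0] = min over k of (A[1][0] + B[0][0] = 0 + 1 = 1, A[1][1] + B[1][0] = -1 + 3 = 2, A[1][2] + B[2][0] = 2 + 3 = 5) = 1 (attained at k = 0)
  C[1][1] = min over k of (A[1][0] + B[0][1] = 0 + 10 = 10, A[1][1] + B[1][1] = -1 + -4 = -5, A[1][2] + B[2][1] = 2 + 5 = 7) = -5 (attained at k = 1)
  C[1][2] = min over k of (A[1][0] + B[0][2] = 0 + 5 = 5, A[1][1] + B[1][2] = -1 + -3 = -4, A[1][2] + B[2][2] = 2 + 0 = 2) = -4 (attained at k = 1)
  C[2][0] = min over k of (A[2][0] + B[0][0] = -1 + 1 = 0, A[2][1] + B[1][0] = 6 + 3 = 9, A[2][2] + B[2][0] = 1 + 3 = 4) = 0 (attained at k = 0)
  C[2][1] = min over k of (A[2][0] + B[0][1] = -1 + 10 = 9, A[2][1] + B[1][1] = 6 + -4 = 2, A[2][2] + B[2][1] = 1 + 5 = 6) = 2 (attained at k = 1)
  C[2][2] = min over k of (A[2][0] + B[0][2] = -1 + 5 = 4, A[2][1] + B[1][2] = 6 + -3 = 3, A[2][2] + B[2][2] = 1 + 0 = 1) = 1 (attained at k = 2)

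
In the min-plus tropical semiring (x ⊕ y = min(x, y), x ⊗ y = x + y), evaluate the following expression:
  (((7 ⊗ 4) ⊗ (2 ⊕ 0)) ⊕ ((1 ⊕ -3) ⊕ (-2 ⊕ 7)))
(((7 ⊗ 4) ⊗ (2 ⊕ 0)) ⊕ ((1 ⊕ -3) ⊕ (-2 ⊕ 7))) = -3

Expand innermost to outermost. Recall ⊕ takes the minimum of its arguments and ⊗ takes their sum. Working out the expression (((7 ⊗ 4) ⊗ (2 ⊕ 0)) ⊕ ((1 ⊕ -3) ⊕ (-2 ⊕ 7))) gives -3.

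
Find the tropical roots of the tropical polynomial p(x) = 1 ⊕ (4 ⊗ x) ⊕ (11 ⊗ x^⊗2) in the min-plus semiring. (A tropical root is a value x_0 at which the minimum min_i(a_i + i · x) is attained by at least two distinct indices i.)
Roots: {-7, -3}

Each tropical root is a break point of the lower envelope of the lines y = a_i + i · x (there are 3 lines, with slopes 0, 1, ..., 2). Only the lines that attain the minimum somewhere contribute to roots; other lines are dominated. Here the surviving (envelope) indices are i = 2, i = 1, i = 0.
Intersections between consecutive envelope lines give the roots: for adjacent envelope indices i < j the intersection is x = (a_i − a_j) / (j − i). Reading off the sorted break points: {-7, -3}.
Verification: at each break x_0, at least two indices attain the minimum of min_i(a_i + i · x_0).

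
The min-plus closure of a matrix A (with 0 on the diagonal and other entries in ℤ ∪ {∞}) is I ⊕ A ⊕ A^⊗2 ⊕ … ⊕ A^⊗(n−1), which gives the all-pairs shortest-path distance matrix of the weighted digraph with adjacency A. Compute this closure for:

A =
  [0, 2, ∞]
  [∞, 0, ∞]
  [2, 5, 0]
Closure =
  [0, 2, ∞]
  [∞, 0, ∞]
  [2, 4, 0]

This is the Floyd-Warshall all-pairs shortest-path computation. For each intermediate vertex k = 0, 1, …, 2, update dist[i][j] ← min(dist[i][j], dist[i][k] + dist[k][j]). The final matrix gives, for each (i, j), the minimum total weight of any directed path from i to j (possibly empty when i = j).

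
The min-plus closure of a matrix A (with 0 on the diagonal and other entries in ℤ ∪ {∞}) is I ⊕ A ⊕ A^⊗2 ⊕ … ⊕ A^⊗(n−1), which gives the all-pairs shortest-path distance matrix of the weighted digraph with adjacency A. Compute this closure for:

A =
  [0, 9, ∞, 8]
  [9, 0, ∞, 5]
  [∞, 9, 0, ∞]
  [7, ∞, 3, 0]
Closure =
  [0, 9, 11, 8]
  [9, 0, 8, 5]
  [18, 9, 0, 14]
  [7, 12, 3, 0]

This is the Floyd-Warshall all-pairs shortest-path computation. For each intermediate vertex k = 0, 1, …, 3, update dist[i][j] ← min(dist[i][j], dist[i][k] + dist[k][j]). The final matrix gives, for each (i, j), the minimum total weight of any directed path from i to j (possibly empty when i = j).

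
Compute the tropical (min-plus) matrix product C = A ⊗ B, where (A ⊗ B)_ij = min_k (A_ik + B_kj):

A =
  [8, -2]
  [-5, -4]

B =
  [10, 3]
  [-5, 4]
A ⊗ B =
  [-7, 2]
  [-9, -2]

Apply the min-plus product entry-by-entry:
  C[0][0] = min over k of (A[0][0] + B[0][0] = 8 + 10 = 18, A[0][1] + B[1][0] = -2 + -5 = -7) = -7 (attained at k = 1)
  C[0][1] = min over k of (A[0][0] + B[0][1] = 8 + 3 = 11, A[0][1] + B[1][1] = -2 + 4 = 2) = 2 (attained at k = 1)
  C[1][0] = min over k of (A[1][0] + B[0][0] = -5 + 10 = 5, A[1][1] + B[1][0] = -4 + -5 = -9) = -9 (attained at k = 1)
  C[1][1] = min over k of (A[1][0] + B[0][1] = -5 + 3 = -2, A[1][1] + B[1][1] = -4 + 4 = 0) = -2 (attained at k = 0)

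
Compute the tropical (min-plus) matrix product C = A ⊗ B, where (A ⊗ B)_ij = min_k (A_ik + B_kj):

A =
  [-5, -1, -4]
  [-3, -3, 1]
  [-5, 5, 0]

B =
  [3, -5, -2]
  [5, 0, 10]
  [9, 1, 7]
A ⊗ B =
  [-2, -10, -7]
  [0, -8, -5]
  [-2, -10, -7]

Apply the min-plus product entry-by-entry:
  C[0][0] = min over k of (A[0][0] + B[0][0] = -5 + 3 = -2, A[0][1] + B[1][0] = -1 + 5 = 4, A[0][2] + B[2][0] = -4 + 9 = 5) = -2 (attained at k = 0)
  C[0][1] = min over k of (A[0][0] + B[0][1] = -5 + -5 = -10, A[0][1] + B[1][1] = -1 + 0 = -1, A[0][2] + B[2][1] = -4 + 1 = -3) = -10 (attained at k = 0)
  C[0][2] = min over k of (A[0][0] + B[0][2] = -5 + -2 = -7, A[0][1] + B[1][2] = -1 + 10 = 9, A[0][2] + B[2][2] = -4 + 7 = 3) = -7 (attained at k = 0)
  C[1][0] = min over k of (A[1][0] + B[0][0] = -3 + 3 = 0, A[1][1] + B[1][0] = -3 + 5 = 2, A[1][2] + B[2][0] = 1 + 9 = 10) = 0 (attained at k = 0)
  C[1][1] = min over k of (A[1][0] + B[0][1] = -3 + -5 = -8, A[1][1] + B[1][1] = -3 + 0 = -3, A[1][2] + B[2][1] = 1 + 1 = 2) = -8 (attained at k = 0)
  C[1][2] = min over k of (A[1][0] + B[0][2] = -3 + -2 = -5, A[1][1] + B[1][2] = -3 + 10 = 7, A[1][2] + B[2][2] = 1 + 7 = 8) = -5 (attained at k = 0)
  C[2][0] = min over k of (A[2][0] + B[0][0] = -5 + 3 = -2, A[2][1] + B[1][0] = 5 + 5 = 10, A[2][2] + B[2][0] = 0 + 9 = 9) = -2 (attained at k = 0)
  C[2][1] = min over k of (A[2][0] + B[0][1] = -5 + -5 = -10, A[2][1] + B[1][1] = 5 + 0 = 5, A[2][2] + B[2][1] = 0 + 1 = 1) = -10 (attained at k = 0)
  C[2][2] = min over k of (A[2][0] + B[0][2] = -5 + -2 = -7, A[2][1] + B[1][2] = 5 + 10 = 15, A[2][2] + B[2][2] = 0 + 7 = 7) = -7 (attained at k = 0)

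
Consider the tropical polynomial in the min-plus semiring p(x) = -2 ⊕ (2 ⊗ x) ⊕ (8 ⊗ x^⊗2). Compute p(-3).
p(-3) = -2

A tropical monomial a ⊗ x^⊗i evaluates to a + i · x. Evaluating each term at x = -3:
  Term 0 contributes -2 + 0 · -3 = -2
  Term 1 contributes 2 + 1 · -3 = -1
  Term 2 contributes 8 + 2 · -3 = 2
p(-3) = ⊕ of these = min[-2, -1, 2] = -2.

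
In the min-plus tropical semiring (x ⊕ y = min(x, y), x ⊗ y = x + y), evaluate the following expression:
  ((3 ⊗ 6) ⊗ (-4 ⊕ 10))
((3 ⊗ 6) ⊗ (-4 ⊕ 10)) = 5

Expand innermost to outermost. Recall ⊕ takes the minimum of its arguments and ⊗ takes their sum. Working out the expression ((3 ⊗ 6) ⊗ (-4 ⊕ 10)) gives 5.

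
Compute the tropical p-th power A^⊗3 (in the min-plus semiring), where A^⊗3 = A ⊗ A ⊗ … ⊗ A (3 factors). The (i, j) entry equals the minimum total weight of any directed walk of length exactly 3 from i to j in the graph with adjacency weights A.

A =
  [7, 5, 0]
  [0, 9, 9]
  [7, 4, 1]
A^⊗3 =
  [4, 5, 2]
  [5, 4, 1]
  [5, 6, 3]

Each entry (A^⊗3)_ij equals the minimum over all length-3 walks i = v_0 → v_1 → … → v_3 = j of Σ_t A[v_t][v_{t+1}]. For example, for (i, j) = (0, 2) we minimise over 9 possible intermediate vertex sequences; the minimum is 2, attained along the walk 0 → 2 → 2 → 2.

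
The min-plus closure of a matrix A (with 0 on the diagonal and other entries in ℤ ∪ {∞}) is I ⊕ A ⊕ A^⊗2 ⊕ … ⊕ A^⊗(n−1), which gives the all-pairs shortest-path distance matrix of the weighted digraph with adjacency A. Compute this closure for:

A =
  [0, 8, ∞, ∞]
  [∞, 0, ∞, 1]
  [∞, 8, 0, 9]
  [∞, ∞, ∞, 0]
Closure =
  [0, 8, ∞, 9]
  [∞, 0, ∞, 1]
  [∞, 8, 0, 9]
  [∞, ∞, ∞, 0]

This is the Floyd-Warshall all-pairs shortest-path computation. For each intermediate vertex k = 0, 1, …, 3, update dist[i][j] ← min(dist[i][j], dist[i][k] + dist[k][j]). The final matrix gives, for each (i, j), the minimum total weight of any directed path from i to j (possibly empty when i = j).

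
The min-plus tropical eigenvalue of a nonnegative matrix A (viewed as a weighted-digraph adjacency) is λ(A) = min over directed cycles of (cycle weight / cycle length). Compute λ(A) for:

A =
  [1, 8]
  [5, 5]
λ(A) = 1

Enumerate directed cycles and compute their means (weight / length). Sample:
  cycle 0 → 0: weight = 1, length = 1, mean = 1/1 ≈ 1.000
  cycle 1 → 1: weight = 5, length = 1, mean = 5/1 ≈ 5.000
  cycle 0 → 1 → 0: weight = 13, length = 2, mean = 13/2 ≈ 6.500
  cycle 1 → 0 → 1: weight = 13, length = 2, mean = 13/2 ≈ 6.500
Minimum mean = 1.000, attained e.g. along the cycle 0 → 0 with weight 1 and length 1. So λ(A) = 1/1 = 1.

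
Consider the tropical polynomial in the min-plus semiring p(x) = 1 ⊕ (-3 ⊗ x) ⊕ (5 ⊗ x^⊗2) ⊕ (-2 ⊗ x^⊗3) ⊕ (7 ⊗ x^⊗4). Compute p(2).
p(2) = -1

A tropical monomial a ⊗ x^⊗i evaluates to a + i · x. Evaluating each term at x = 2:
  Term 0 contributes 1 + 0 · 2 = 1
  Term 1 contributes -3 + 1 · 2 = -1
  Term 2 contributes 5 + 2 · 2 = 9
  Term 3 contributes -2 + 3 · 2 = 4
  Term 4 contributes 7 + 4 · 2 = 15
p(2) = ⊕ of these = min[1, -1, 9, 4, 15] = -1.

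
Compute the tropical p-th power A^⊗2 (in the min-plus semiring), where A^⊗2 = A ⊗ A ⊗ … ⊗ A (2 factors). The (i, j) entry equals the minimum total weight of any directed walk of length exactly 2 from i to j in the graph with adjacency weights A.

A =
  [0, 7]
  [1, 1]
A^⊗2 =
  [0, 7]
  [1, 2]

Each entry (A^⊗2)_ij equals the minimum over all length-2 walks i = v_0 → v_1 → … → v_2 = j of Σ_t A[v_t][v_{t+1}]. For example, for (i, j) = (0, 1) we minimise over 2 possible intermediate vertex sequences; the minimum is 7, attained along the walk 0 → 0 → 1.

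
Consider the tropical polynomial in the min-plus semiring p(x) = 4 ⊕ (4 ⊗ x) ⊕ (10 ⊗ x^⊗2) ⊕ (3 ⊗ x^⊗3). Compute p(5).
p(5) = 4

A tropical monomial a ⊗ x^⊗i evaluates to a + i · x. Evaluating each term at x = 5:
  Term 0 contributes 4 + 0 · 5 = 4
  Term 1 contributes 4 + 1 · 5 = 9
  Term 2 contributes 10 + 2 · 5 = 20
  Term 3 contributes 3 + 3 · 5 = 18
p(5) = ⊕ of these = min[4, 9, 20, 18] = 4.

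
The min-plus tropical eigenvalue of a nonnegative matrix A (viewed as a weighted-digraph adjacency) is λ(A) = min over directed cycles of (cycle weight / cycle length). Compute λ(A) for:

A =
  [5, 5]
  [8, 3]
λ(A) = 3

Enumerate directed cycles and compute their means (weight / length). Sample:
  cycle 0 → 0: weight = 5, length = 1, mean = 5/1 ≈ 5.000
  cycle 1 → 1: weight = 3, length = 1, mean = 3/1 ≈ 3.000
  cycle 0 → 1 → 0: weight = 13, length = 2, mean = 13/2 ≈ 6.500
  cycle 1 → 0 → 1: weight = 13, length = 2, mean = 13/2 ≈ 6.500
Minimum mean = 3.000, attained e.g. along the cycle 1 → 1 with weight 3 and length 1. So λ(A) = 3/1 = 3.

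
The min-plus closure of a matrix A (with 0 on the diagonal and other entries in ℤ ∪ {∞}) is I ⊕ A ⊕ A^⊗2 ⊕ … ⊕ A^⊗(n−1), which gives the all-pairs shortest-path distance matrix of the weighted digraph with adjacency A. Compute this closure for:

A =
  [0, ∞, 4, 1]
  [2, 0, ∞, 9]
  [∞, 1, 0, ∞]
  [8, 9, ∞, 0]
Closure =
  [0, 5, 4, 1]
  [2, 0, 6, 3]
  [3, 1, 0, 4]
  [8, 9, 12, 0]

This is the Floyd-Warshall all-pairs shortest-path computation. For each intermediate vertex k = 0, 1, …, 3, update dist[i][j] ← min(dist[i][j], dist[i][k] + dist[k][j]). The final matrix gives, for each (i, j), the minimum total weight of any directed path from i to j (possibly empty when i = j).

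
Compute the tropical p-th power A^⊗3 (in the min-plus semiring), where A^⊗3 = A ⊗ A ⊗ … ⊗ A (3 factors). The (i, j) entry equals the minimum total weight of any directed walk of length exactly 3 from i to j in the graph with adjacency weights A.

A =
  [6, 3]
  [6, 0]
A^⊗3 =
  [9, 3]
  [6, 0]

Each entry (A^⊗3)_ij equals the minimum over all length-3 walks i = v_0 → v_1 → … → v_3 = j of Σ_t A[v_t][v_{t+1}]. For example, for (i, j) = (0, 1) we minimise over 4 possible intermediate vertex sequences; the minimum is 3, attained along the walk 0 → 1 → 1 → 1.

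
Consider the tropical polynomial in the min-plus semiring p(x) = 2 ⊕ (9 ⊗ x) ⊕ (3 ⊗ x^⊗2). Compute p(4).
p(4) = 2

A tropical monomial a ⊗ x^⊗i evaluates to a + i · x. Evaluating each term at x = 4:
  Term 0 contributes 2 + 0 · 4 = 2
  Term 1 contributes 9 + 1 · 4 = 13
  Term 2 contributes 3 + 2 · 4 = 11
p(4) = ⊕ of these = min[2, 13, 11] = 2.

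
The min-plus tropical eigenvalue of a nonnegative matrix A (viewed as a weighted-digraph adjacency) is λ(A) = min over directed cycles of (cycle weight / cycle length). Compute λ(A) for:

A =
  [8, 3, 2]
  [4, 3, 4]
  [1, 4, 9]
λ(A) = 3/2

Enumerate directed cycles and compute their means (weight / length). Sample:
  cycle 0 → 0: weight = 8, length = 1, mean = 8/1 ≈ 8.000
  cycle 1 → 1: weight = 3, length = 1, mean = 3/1 ≈ 3.000
  cycle 2 → 2: weight = 9, length = 1, mean = 9/1 ≈ 9.000
  cycle 0 → 1 → 0: weight = 7, length = 2, mean = 7/2 ≈ 3.500
  cycle 0 → 2 → 0: weight = 3, length = 2, mean = 3/2 ≈ 1.500
  cycle 1 → 0 → 1: weight = 7, length = 2, mean = 7/2 ≈ 3.500
Minimum mean = 1.500, attained e.g. along the cycle 0 → 2 → 0 with weight 3 and length 2. So λ(A) = 3/2 = 3/2.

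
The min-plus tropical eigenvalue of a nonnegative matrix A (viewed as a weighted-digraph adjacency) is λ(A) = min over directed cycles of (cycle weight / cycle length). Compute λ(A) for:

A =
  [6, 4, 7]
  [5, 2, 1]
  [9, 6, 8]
λ(A) = 2

Enumerate directed cycles and compute their means (weight / length). Sample:
  cycle 0 → 0: weight = 6, length = 1, mean = 6/1 ≈ 6.000
  cycle 1 → 1: weight = 2, length = 1, mean = 2/1 ≈ 2.000
  cycle 2 → 2: weight = 8, length = 1, mean = 8/1 ≈ 8.000
  cycle 0 → 1 → 0: weight = 9, length = 2, mean = 9/2 ≈ 4.500
  cycle 0 → 2 → 0: weight = 16, length = 2, mean = 16/2 ≈ 8.000
  cycle 1 → 0 → 1: weight = 9, length = 2, mean = 9/2 ≈ 4.500
Minimum mean = 2.000, attained e.g. along the cycle 1 → 1 with weight 2 and length 1. So λ(A) = 2/1 = 2.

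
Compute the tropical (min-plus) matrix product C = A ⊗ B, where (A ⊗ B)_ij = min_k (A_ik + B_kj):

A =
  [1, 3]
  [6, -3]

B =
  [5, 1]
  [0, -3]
A ⊗ B =
  [3, 0]
  [-3, -6]

Apply the min-plus product entry-by-entry:
  C[0][0] = min over k of (A[0][0] + B[0][0] = 1 + 5 = 6, A[0][1] + B[1][0] = 3 + 0 = 3) = 3 (attained at k = 1)
  C[0][1] = min over k of (A[0][0] + B[0][1] = 1 + 1 = 2, A[0][1] + B[1][1] = 3 + -3 = 0) = 0 (attained at k = 1)
  C[1][0] = min over k of (A[1][0] + B[0][0] = 6 + 5 = 11, A[1][1] + B[1][0] = -3 + 0 = -3) = -3 (attained at k = 1)
  C[1][1] = min over k of (A[1][0] + B[0][1] = 6 + 1 = 7, A[1][1] + B[1][1] = -3 + -3 = -6) = -6 (attained at k = 1)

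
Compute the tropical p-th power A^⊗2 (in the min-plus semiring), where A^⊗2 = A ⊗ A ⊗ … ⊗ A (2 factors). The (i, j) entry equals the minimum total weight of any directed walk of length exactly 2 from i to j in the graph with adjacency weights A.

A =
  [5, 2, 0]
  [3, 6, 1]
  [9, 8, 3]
A^⊗2 =
  [5, 7, 3]
  [8, 5, 3]
  [11, 11, 6]

Each entry (A^⊗2)_ij equals the minimum over all length-2 walks i = v_0 → v_1 → … → v_2 = j of Σ_t A[v_t][v_{t+1}]. For example, for (i, j) = (0, 2) we minimise over 3 possible intermediate vertex sequences; the minimum is 3, attained along the walk 0 → 1 → 2.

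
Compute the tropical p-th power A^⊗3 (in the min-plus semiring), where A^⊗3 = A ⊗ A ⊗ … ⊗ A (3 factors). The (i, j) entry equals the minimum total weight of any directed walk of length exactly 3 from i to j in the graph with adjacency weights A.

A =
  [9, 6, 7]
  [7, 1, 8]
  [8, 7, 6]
A^⊗3 =
  [14, 8, 15]
  [9, 3, 10]
  [15, 9, 16]

Each entry (A^⊗3)_ij equals the minimum over all length-3 walks i = v_0 → v_1 → … → v_3 = j of Σ_t A[v_t][v_{t+1}]. For example, for (i, j) = (0, 2) we minimise over 9 possible intermediate vertex sequences; the minimum is 15, attained along the walk 0 → 1 → 1 → 2.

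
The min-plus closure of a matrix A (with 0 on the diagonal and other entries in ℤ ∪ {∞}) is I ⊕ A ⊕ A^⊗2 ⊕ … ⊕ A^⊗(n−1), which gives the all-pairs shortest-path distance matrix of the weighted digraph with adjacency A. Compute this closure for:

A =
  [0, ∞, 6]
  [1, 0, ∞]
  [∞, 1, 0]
Closure =
  [0, 7, 6]
  [1, 0, 7]
  [2, 1, 0]

This is the Floyd-Warshall all-pairs shortest-path computation. For each intermediate vertex k = 0, 1, …, 2, update dist[i][j] ← min(dist[i][j], dist[i][k] + dist[k][j]). The final matrix gives, for each (i, j), the minimum total weight of any directed path from i to j (possibly empty when i = j).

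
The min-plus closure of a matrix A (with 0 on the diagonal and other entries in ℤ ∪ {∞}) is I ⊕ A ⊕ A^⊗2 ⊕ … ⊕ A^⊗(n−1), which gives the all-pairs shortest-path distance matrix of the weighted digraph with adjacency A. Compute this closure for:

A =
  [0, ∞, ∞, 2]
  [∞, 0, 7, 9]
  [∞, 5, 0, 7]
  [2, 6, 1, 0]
Closure =
  [0, 8, 3, 2]
  [11, 0, 7, 9]
  [9, 5, 0, 7]
  [2, 6, 1, 0]

This is the Floyd-Warshall all-pairs shortest-path computation. For each intermediate vertex k = 0, 1, …, 3, update dist[i][j] ← min(dist[i][j], dist[i][k] + dist[k][j]). The final matrix gives, for each (i, j), the minimum total weight of any directed path from i to j (possibly empty when i = j).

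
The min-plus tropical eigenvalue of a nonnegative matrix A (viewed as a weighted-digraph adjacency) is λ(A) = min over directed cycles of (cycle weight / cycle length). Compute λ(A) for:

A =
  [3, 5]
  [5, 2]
λ(A) = 2

Enumerate directed cycles and compute their means (weight / length). Sample:
  cycle 0 → 0: weight = 3, length = 1, mean = 3/1 ≈ 3.000
  cycle 1 → 1: weight = 2, length = 1, mean = 2/1 ≈ 2.000
  cycle 0 → 1 → 0: weight = 10, length = 2, mean = 10/2 ≈ 5.000
  cycle 1 → 0 → 1: weight = 10, length = 2, mean = 10/2 ≈ 5.000
Minimum mean = 2.000, attained e.g. along the cycle 1 → 1 with weight 2 and length 1. So λ(A) = 2/1 = 2.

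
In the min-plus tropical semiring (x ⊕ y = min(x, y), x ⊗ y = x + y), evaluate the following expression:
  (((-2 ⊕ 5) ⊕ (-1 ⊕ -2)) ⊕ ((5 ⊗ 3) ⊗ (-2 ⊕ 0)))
(((-2 ⊕ 5) ⊕ (-1 ⊕ -2)) ⊕ ((5 ⊗ 3) ⊗ (-2 ⊕ 0))) = -2

Expand innermost to outermost. Recall ⊕ takes the minimum of its arguments and ⊗ takes their sum. Working out the expression (((-2 ⊕ 5) ⊕ (-1 ⊕ -2)) ⊕ ((5 ⊗ 3) ⊗ (-2 ⊕ 0))) gives -2.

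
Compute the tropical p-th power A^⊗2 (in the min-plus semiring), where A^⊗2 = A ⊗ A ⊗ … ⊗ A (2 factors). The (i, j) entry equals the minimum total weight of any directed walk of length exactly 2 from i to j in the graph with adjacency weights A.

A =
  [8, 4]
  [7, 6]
A^⊗2 =
  [11, 10]
  [13, 11]

Each entry (A^⊗2)_ij equals the minimum over all length-2 walks i = v_0 → v_1 → … → v_2 = j of Σ_t A[v_t][v_{t+1}]. For example, for (i, j) = (0, 1) we minimise over 2 possible intermediate vertex sequences; the minimum is 10, attained along the walk 0 → 1 → 1.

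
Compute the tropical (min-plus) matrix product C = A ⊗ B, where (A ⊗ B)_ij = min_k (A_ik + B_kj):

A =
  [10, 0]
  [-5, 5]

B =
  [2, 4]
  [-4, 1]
A ⊗ B =
  [-4, 1]
  [-3, -1]

Apply the min-plus product entry-by-entry:
  C[0][0] = min over k of (A[0][0] + B[0][0] = 10 + 2 = 12, A[0][1] + B[1][0] = 0 + -4 = -4) = -4 (attained at k = 1)
  C[0][1] = min over k of (A[0][0] + B[0][1] = 10 + 4 = 14, A[0][1] + B[1][1] = 0 + 1 = 1) = 1 (attained at k = 1)
  C[1][0] = min over k of (A[1][0] + B[0][0] = -5 + 2 = -3, A[1][1] + B[1][0] = 5 + -4 = 1) = -3 (attained at k = 0)
  C[1][1] = min over k of (A[1][0] + B[0][1] = -5 + 4 = -1, A[1][1] + B[1][1] = 5 + 1 = 6) = -1 (attained at k = 0)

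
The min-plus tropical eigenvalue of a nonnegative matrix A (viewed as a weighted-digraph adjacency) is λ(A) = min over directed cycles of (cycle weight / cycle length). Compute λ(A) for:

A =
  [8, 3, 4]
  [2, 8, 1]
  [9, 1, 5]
λ(A) = 1

Enumerate directed cycles and compute their means (weight / length). Sample:
  cycle 0 → 0: weight = 8, length = 1, mean = 8/1 ≈ 8.000
  cycle 1 → 1: weight = 8, length = 1, mean = 8/1 ≈ 8.000
  cycle 2 → 2: weight = 5, length = 1, mean = 5/1 ≈ 5.000
  cycle 0 → 1 → 0: weight = 5, length = 2, mean = 5/2 ≈ 2.500
  cycle 0 → 2 → 0: weight = 13, length = 2, mean = 13/2 ≈ 6.500
  cycle 1 → 0 → 1: weight = 5, length = 2, mean = 5/2 ≈ 2.500
Minimum mean = 1.000, attained e.g. along the cycle 1 → 2 → 1 with weight 2 and length 2. So λ(A) = 2/2 = 1.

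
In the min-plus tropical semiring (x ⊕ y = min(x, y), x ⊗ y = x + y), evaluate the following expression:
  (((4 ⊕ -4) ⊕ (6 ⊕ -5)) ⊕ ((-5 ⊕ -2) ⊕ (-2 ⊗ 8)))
(((4 ⊕ -4) ⊕ (6 ⊕ -5)) ⊕ ((-5 ⊕ -2) ⊕ (-2 ⊗ 8))) = -5

Expand innermost to outermost. Recall ⊕ takes the minimum of its arguments and ⊗ takes their sum. Working out the expression (((4 ⊕ -4) ⊕ (6 ⊕ -5)) ⊕ ((-5 ⊕ -2) ⊕ (-2 ⊗ 8))) gives -5.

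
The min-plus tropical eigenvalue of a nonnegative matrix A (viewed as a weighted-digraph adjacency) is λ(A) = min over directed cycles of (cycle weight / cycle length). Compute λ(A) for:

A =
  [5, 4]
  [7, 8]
λ(A) = 5

Enumerate directed cycles and compute their means (weight / length). Sample:
  cycle 0 → 0: weight = 5, length = 1, mean = 5/1 ≈ 5.000
  cycle 1 → 1: weight = 8, length = 1, mean = 8/1 ≈ 8.000
  cycle 0 → 1 → 0: weight = 11, length = 2, mean = 11/2 ≈ 5.500
  cycle 1 → 0 → 1: weight = 11, length = 2, mean = 11/2 ≈ 5.500
Minimum mean = 5.000, attained e.g. along the cycle 0 → 0 with weight 5 and length 1. So λ(A) = 5/1 = 5.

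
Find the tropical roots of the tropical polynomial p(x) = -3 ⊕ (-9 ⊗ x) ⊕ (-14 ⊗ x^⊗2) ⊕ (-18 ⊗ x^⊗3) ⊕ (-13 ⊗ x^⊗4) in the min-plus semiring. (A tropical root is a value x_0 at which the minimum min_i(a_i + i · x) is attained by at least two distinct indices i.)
Roots: {-5, 4, 5, 6}

Each tropical root is a break point of the lower envelope of the lines y = a_i + i · x (there are 5 lines, with slopes 0, 1, ..., 4). Only the lines that attain the minimum somewhere contribute to roots; other lines are dominated. Here the surviving (envelope) indices are i = 4, i = 3, i = 2, i = 1, i = 0.
Intersections between consecutive envelope lines give the roots: for adjacent envelope indices i < j the intersection is x = (a_i − a_j) / (j − i). Reading off the sorted break points: {-5, 4, 5, 6}.
Verification: at each break x_0, at least two indices attain the minimum of min_i(a_i + i · x_0).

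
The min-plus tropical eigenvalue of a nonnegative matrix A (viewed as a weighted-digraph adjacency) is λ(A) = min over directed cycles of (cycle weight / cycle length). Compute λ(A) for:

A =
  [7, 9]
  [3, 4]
λ(A) = 4

Enumerate directed cycles and compute their means (weight / length). Sample:
  cycle 0 → 0: weight = 7, length = 1, mean = 7/1 ≈ 7.000
  cycle 1 → 1: weight = 4, length = 1, mean = 4/1 ≈ 4.000
  cycle 0 → 1 → 0: weight = 12, length = 2, mean = 12/2 ≈ 6.000
  cycle 1 → 0 → 1: weight = 12, length = 2, mean = 12/2 ≈ 6.000
Minimum mean = 4.000, attained e.g. along the cycle 1 → 1 with weight 4 and length 1. So λ(A) = 4/1 = 4.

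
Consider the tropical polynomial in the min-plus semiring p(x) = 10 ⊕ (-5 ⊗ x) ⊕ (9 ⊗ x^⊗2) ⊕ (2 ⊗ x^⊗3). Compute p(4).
p(4) = -1

A tropical monomial a ⊗ x^⊗i evaluates to a + i · x. Evaluating each term at x = 4:
  Term 0 contributes 10 + 0 · 4 = 10
  Term 1 contributes -5 + 1 · 4 = -1
  Term 2 contributes 9 + 2 · 4 = 17
  Term 3 contributes 2 + 3 · 4 = 14
p(4) = ⊕ of these = min[10, -1, 17, 14] = -1.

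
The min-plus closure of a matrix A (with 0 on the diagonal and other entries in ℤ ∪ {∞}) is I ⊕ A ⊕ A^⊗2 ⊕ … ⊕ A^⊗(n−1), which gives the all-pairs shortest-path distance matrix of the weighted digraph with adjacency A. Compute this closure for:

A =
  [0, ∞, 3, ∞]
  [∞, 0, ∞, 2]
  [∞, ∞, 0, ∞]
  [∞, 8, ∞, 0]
Closure =
  [0, ∞, 3, ∞]
  [∞, 0, ∞, 2]
  [∞, ∞, 0, ∞]
  [∞, 8, ∞, 0]

This is the Floyd-Warshall all-pairs shortest-path computation. For each intermediate vertex k = 0, 1, …, 3, update dist[i][j] ← min(dist[i][j], dist[i][k] + dist[k][j]). The final matrix gives, for each (i, j), the minimum total weight of any directed path from i to j (possibly empty when i = j).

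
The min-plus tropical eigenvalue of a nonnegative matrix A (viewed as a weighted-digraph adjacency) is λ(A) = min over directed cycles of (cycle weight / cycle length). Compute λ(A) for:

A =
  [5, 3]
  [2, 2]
λ(A) = 2

Enumerate directed cycles and compute their means (weight / length). Sample:
  cycle 0 → 0: weight = 5, length = 1, mean = 5/1 ≈ 5.000
  cycle 1 → 1: weight = 2, length = 1, mean = 2/1 ≈ 2.000
  cycle 0 → 1 → 0: weight = 5, length = 2, mean = 5/2 ≈ 2.500
  cycle 1 → 0 → 1: weight = 5, length = 2, mean = 5/2 ≈ 2.500
Minimum mean = 2.000, attained e.g. along the cycle 1 → 1 with weight 2 and length 1. So λ(A) = 2/1 = 2.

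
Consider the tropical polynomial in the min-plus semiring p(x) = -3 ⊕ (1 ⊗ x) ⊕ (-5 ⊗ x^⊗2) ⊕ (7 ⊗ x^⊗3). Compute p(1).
p(1) = -3

A tropical monomial a ⊗ x^⊗i evaluates to a + i · x. Evaluating each term at x = 1:
  Term 0 contributes -3 + 0 · 1 = -3
  Term 1 contributes 1 + 1 · 1 = 2
  Term 2 contributes -5 + 2 · 1 = -3
  Term 3 contributes 7 + 3 · 1 = 10
p(1) = ⊕ of these = min[-3, 2, -3, 10] = -3.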